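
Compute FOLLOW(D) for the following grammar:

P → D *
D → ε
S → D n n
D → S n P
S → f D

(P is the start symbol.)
To compute FOLLOW(D), find every occurrence of D on a right-hand side N → α D β: add FIRST(β) \ {ε}, and if β is empty or nullable also add FOLLOW(N). Iterate to a fixed point.

In P → D *: D is followed by '*', add FIRST('*') \ {ε} = { '*' }
In S → D n n: D is followed by n n, add FIRST(n n) \ {ε} = { 'n' }
In S → f D: D is at the end, add FOLLOW(S)

The FOLLOW sets referred to above (computed the same way, to a fixed point):
  FOLLOW(S) = { 'n' }

Taking the union: FOLLOW(D) = { '*', 'n' }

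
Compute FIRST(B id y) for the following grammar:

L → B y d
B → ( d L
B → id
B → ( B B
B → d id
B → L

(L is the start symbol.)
{ '(', 'd', 'id' }

FIRST sets of the non-terminals involved (from the grammar, by fixed-point iteration):
  FIRST(B) = { '(', 'd', 'id' }

To compute FIRST(B id y), process the symbols left to right:
Symbol B is a non-terminal. Add FIRST(B) \ {ε} = { '(', 'd', 'id' }
B is not nullable (ε ∉ FIRST(B)), so stop here.
FIRST(B id y) = { '(', 'd', 'id' }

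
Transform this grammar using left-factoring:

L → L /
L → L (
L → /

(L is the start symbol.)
L → L L'
L' → /
L' → (
L → /

Left-factoring transforms A → αβ₁ | αβ₂ into A → αA' and A' → β₁ | β₂
(α is the longest common prefix among the alternatives). Repeat until
no nonterminal has two alternatives with a common prefix.

Round 1: L has alternatives sharing prefix 'L'. Introduce L': L → L L'
  Add: L' → /
  Add: L' → (

No remaining common prefixes — done.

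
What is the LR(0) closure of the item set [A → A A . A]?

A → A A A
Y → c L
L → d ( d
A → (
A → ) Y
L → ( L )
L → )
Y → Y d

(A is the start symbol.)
To compute CLOSURE, for each item [A → α.Bβ] where B is a non-terminal, add [B → .γ] for all productions B → γ; repeat for the newly added items until nothing changes.

Start with: [A → A A . A]
  [A → A A . A] has the dot before A: add [A → . A A A], [A → . (], [A → . ) Y]
No further items can be added.

CLOSURE = { [A → . (], [A → . ) Y], [A → . A A A], [A → A A . A] }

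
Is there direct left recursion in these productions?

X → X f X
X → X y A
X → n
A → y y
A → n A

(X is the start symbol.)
Yes, X is left-recursive

X → X f X: LEFT RECURSIVE (starts with X)
X → X y A: LEFT RECURSIVE (starts with X)
X → n: starts with n
A → y y: starts with y
A → n A: starts with n

The grammar has direct left recursion on: X.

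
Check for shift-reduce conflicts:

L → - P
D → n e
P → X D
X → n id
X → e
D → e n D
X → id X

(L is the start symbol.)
No shift-reduce conflicts

Augment with L' → L and build the canonical LR(0) collection (I0 = CLOSURE({[L' → . L]}), then GOTO on every symbol after a dot until no new states appear). It has 16 states:
  I0: { [L → . - P], [L' → . L] }  — shift
  I1: { [L → - . P], [P → . X D], [X → . e], [X → . id X], [X → . n id] }  — shift
  I2: { [L' → L .] }  — accept
  I3: { [L → - P .] }  — reduce
  I4: { [D → . e n D], [D → . n e], [P → X . D] }  — shift
  I5: { [X → e .] }  — reduce
  I6: { [X → . e], [X → . id X], [X → . n id], [X → id . X] }  — shift
  I7: { [X → n . id] }  — shift
  I8: { [X → n id .] }  — reduce
  I9: { [X → id X .] }  — reduce
  I10: { [P → X D .] }  — reduce
  I11: { [D → e . n D] }  — shift
  I12: { [D → n . e] }  — shift
  I13: { [D → n e .] }  — reduce
  I14: { [D → . e n D], [D → . n e], [D → e n . D] }  — shift
  I15: { [D → e n D .] }  — reduce

No state contains both a complete item and a shift item.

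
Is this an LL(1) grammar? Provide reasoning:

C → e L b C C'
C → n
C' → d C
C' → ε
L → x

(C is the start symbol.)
Relevant sets:
  FOLLOW(C') = { $, 'd' }

For C:
  PREDICT(C → e L b C C') = { 'e' }
  PREDICT(C → n) = { 'n' }
For C':
  PREDICT(C' → d C) = { 'd' }
  PREDICT(C' → ε) = { $, 'd' }
L has a single production, so nothing to check there.

Conflict found: Predict set conflict for C': { 'd' }
The grammar is NOT LL(1).

Answer: No. Predict set conflict for C': { 'd' }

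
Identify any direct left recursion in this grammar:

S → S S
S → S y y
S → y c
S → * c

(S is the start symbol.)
Direct left recursion occurs when N → N α for some non-terminal N (the right-hand side begins with the left-hand side itself).

S → S S: LEFT RECURSIVE (starts with S)
S → S y y: LEFT RECURSIVE (starts with S)
S → y c: starts with y
S → * c: starts with '*'

The grammar has direct left recursion on: S.

Answer: Yes, S is left-recursive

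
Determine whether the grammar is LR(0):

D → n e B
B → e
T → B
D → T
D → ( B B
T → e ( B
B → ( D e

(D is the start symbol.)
A grammar is LR(0) if no state in the canonical LR(0) collection has:
  - both a shift item (dot before a terminal) and a complete item (shift-reduce conflict), or
  - two or more complete items (reduce-reduce conflict; the accept item [D' → D .] counts as a complete item here).

Augment with D' → D and build the canonical LR(0) collection (I0 = CLOSURE({[D' → . D]}), then GOTO on every symbol after a dot until no new states appear). It has 17 states:
  I0: { [B → . ( D e], [B → . e], [D → . ( B B], [D → . T], [D → . n e B], [D' → . D], [T → . B], [T → . e ( B] }  — shift
  I1: { [B → ( . D e], [B → . ( D e], [B → . e], [D → ( . B B], [D → . ( B B], [D → . T], [D → . n e B], [T → . B], [T → . e ( B] }  — shift
  I2: { [T → B .] }  — reduce
  I3: { [D' → D .] }  — accept
  I4: { [D → T .] }  — reduce
  I5: { [B → e .], [T → e . ( B] }  — shift, reduce
  I6: { [D → n . e B] }  — shift
  I7: { [B → . ( D e], [B → . e], [D → n e . B] }  — shift
  I8: { [B → ( . D e], [B → . ( D e], [B → . e], [D → . ( B B], [D → . T], [D → . n e B], [T → . B], [T → . e ( B] }  — shift
  I9: { [D → n e B .] }  — reduce
  I10: { [B → e .] }  — reduce
  I11: { [B → ( D . e] }  — shift
  I12: { [B → ( D e .] }  — reduce
  I13: { [B → . ( D e], [B → . e], [T → e ( . B] }  — shift
  I14: { [T → e ( B .] }  — reduce
  I15: { [B → . ( D e], [B → . e], [D → ( B . B], [T → B .] }  — shift, reduce
  I16: { [D → ( B B .] }  — reduce

Conflict in state I5:
  Shift-reduce conflict between [B → e .] and [T → e . ( B]
So the grammar is NOT LR(0).

Answer: No. Shift-reduce conflict between [B → e .] and [T → e . ( B]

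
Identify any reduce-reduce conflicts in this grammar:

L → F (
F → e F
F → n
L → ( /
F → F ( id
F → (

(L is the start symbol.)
No reduce-reduce conflicts

A reduce-reduce conflict occurs when an LR(0) state has two complete items [A → α .] and [B → β .] — both call for a reduction, and with no lookahead the parser cannot choose between them.

Augment with L' → L and build the canonical LR(0) collection (I0 = CLOSURE({[L' → . L]}), then GOTO on every symbol after a dot until no new states appear). It has 12 states:
  I0: { [F → . (], [F → . F ( id], [F → . e F], [F → . n], [L → . ( /], [L → . F (], [L' → . L] }  — shift
  I1: { [F → ( .], [L → ( . /] }  — shift, reduce
  I2: { [F → F . ( id], [L → F . (] }  — shift
  I3: { [L' → L .] }  — accept
  I4: { [F → . (], [F → . F ( id], [F → . e F], [F → . n], [F → e . F] }  — shift
  I5: { [F → n .] }  — reduce
  I6: { [F → ( .] }  — reduce
  I7: { [F → F . ( id], [F → e F .] }  — shift, reduce
  I8: { [F → F ( . id] }  — shift
  I9: { [F → F ( id .] }  — reduce
  I10: { [F → F ( . id], [L → F ( .] }  — shift, reduce
  I11: { [L → ( / .] }  — reduce

No state contains more than one complete item.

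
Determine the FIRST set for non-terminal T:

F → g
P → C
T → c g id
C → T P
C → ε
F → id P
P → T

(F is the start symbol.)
From T → c g id:
  - c is a terminal: add 'c' and stop

Collecting: FIRST(T) = { 'c' }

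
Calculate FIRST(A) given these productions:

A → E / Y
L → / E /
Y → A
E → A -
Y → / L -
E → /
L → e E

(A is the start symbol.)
To compute FIRST(A), examine every production with A on the left-hand side, reading each right-hand side left to right until a non-nullable symbol is reached.

FIRST sets of the other non-terminals involved (by the same procedure, iterated to a fixed point):
  FIRST(E) = { '/' }

From A → E / Y:
  - E is a non-terminal: add FIRST(E) \ {ε} = { '/' }
    E is not nullable, so stop

Collecting: FIRST(A) = { '/' }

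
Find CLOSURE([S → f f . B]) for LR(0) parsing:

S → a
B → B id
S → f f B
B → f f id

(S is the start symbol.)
To compute CLOSURE, for each item [A → α.Bβ] where B is a non-terminal, add [B → .γ] for all productions B → γ; repeat for the newly added items until nothing changes.

Start with: [S → f f . B]
  [S → f f . B] has the dot before B: add [B → . B id], [B → . f f id]
No further items can be added.

CLOSURE = { [B → . B id], [B → . f f id], [S → f f . B] }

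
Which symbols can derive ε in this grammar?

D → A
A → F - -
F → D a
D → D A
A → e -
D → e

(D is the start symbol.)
There are no ε-productions, so no non-terminal can derive ε.
No non-terminals are nullable.

Answer: None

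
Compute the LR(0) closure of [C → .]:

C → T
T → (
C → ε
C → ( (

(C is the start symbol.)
To compute CLOSURE, for each item [A → α.Bβ] where B is a non-terminal, add [B → .γ] for all productions B → γ; repeat for the newly added items until nothing changes.

Start with: [C → .]
The dot is at the end, so nothing is added.

CLOSURE = { [C → .] }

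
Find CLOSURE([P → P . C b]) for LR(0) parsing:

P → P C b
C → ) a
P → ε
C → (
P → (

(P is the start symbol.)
Start with: [P → P . C b]
  [P → P . C b] has the dot before C: add [C → . ) a], [C → . (]
No further items can be added.

CLOSURE = { [C → . (], [C → . ) a], [P → P . C b] }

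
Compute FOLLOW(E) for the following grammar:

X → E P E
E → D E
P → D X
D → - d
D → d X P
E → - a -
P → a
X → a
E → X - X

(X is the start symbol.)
{ $, '-', 'a', 'd' }

To compute FOLLOW(E), find every occurrence of E on a right-hand side N → α E β: add FIRST(β) \ {ε}, and if β is empty or nullable also add FOLLOW(N). Iterate to a fixed point.

In X → E P E: E is followed by P E, add FIRST(P E) \ {ε} = { '-', 'a', 'd' }
In X → E P E: E is at the end, add FOLLOW(X)
In E → D E: E is at the end; this adds FOLLOW(E) to itself — nothing new

The FOLLOW sets referred to above (computed the same way, to a fixed point):
  FOLLOW(X) = { $, '-', 'a', 'd' }

Taking the union: FOLLOW(E) = { $, '-', 'a', 'd' }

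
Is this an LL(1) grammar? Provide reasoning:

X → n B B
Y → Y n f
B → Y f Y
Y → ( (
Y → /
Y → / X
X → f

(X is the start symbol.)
No. Predict set conflict for Y: { '(' }

A grammar is LL(1) if for each non-terminal N with multiple productions, the predict sets of those productions are pairwise disjoint, where PREDICT(N → α) = (FIRST(α) \ {ε}) ∪ (FOLLOW(N) if α ⇒* ε).

Relevant sets:
  FIRST(Y) = { '(', '/' }

For X:
  PREDICT(X → n B B) = { 'n' }
  PREDICT(X → f) = { 'f' }
For Y:
  PREDICT(Y → Y n f) = { '(', '/' }
  PREDICT(Y → '(' '(') = { '(' }
  PREDICT(Y → '/') = { '/' }
  PREDICT(Y → '/' X) = { '/' }
B has a single production, so nothing to check there.

Conflict found: Predict set conflict for Y: { '(' }
The grammar is NOT LL(1).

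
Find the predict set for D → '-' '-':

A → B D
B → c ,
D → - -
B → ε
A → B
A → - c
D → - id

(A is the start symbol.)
PREDICT(D → '-' '-') = (FIRST(RHS) \ {ε}) ∪ (FOLLOW(D) if ε ∈ FIRST(RHS), i.e. RHS ⇒* ε)
FIRST('-' '-') = { '-' }
ε ∉ FIRST('-' '-'), so FOLLOW(D) is not added.
PREDICT(D → '-' '-') = { '-' }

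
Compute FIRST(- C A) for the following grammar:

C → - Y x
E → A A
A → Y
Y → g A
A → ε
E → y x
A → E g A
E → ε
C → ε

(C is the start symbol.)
To compute FIRST(- C A), process the symbols left to right:
Symbol - is a terminal. Add '-' and stop.
FIRST(- C A) = { '-' }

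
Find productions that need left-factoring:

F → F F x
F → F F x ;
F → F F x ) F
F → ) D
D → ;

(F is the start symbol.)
Left-factoring is needed when two productions for the same non-terminal
share a common prefix on the right-hand side.

Productions for F:
  F → F F x
  F → F F x ;
  F → F F x ) F
  F → ) D

Found common prefix 'F F x' in productions for F

Answer: Yes, F has productions with common prefix 'F F x'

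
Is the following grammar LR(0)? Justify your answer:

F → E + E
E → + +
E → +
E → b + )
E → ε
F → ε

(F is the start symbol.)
No. Shift-reduce conflict between [E → .] and [E → . +]

A grammar is LR(0) if no state in the canonical LR(0) collection has:
  - both a shift item (dot before a terminal) and a complete item (shift-reduce conflict), or
  - two or more complete items (reduce-reduce conflict; the accept item [F' → F .] counts as a complete item here).

Augment with F' → F and build the canonical LR(0) collection (I0 = CLOSURE({[F' → . F]}), then GOTO on every symbol after a dot until no new states appear). It has 10 states:
  I0: { [E → . + +], [E → . +], [E → . b + )], [E → .], [F → . E + E], [F → .], [F' → . F] }  — shift, 2 reduces
  I1: { [E → + . +], [E → + .] }  — shift, reduce
  I2: { [F → E . + E] }  — shift
  I3: { [F' → F .] }  — accept
  I4: { [E → b . + )] }  — shift
  I5: { [E → b + . )] }  — shift
  I6: { [E → b + ) .] }  — reduce
  I7: { [E → . + +], [E → . +], [E → . b + )], [E → .], [F → E + . E] }  — shift, reduce
  I8: { [F → E + E .] }  — reduce
  I9: { [E → + + .] }  — reduce

Conflict in state I0:
  Shift-reduce conflict between [E → .] and [E → . +]
So the grammar is NOT LR(0).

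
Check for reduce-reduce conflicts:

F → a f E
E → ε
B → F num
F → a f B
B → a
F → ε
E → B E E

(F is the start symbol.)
Yes — I3: [E → .] vs [F → .]; I4: [E → .] vs [F → .]; I9: [E → .] vs [F → .]; I10: [E → .] vs [F → .]

A reduce-reduce conflict occurs when an LR(0) state has two complete items [A → α .] and [B → β .] — both call for a reduction, and with no lookahead the parser cannot choose between them.

Augment with F' → F and build the canonical LR(0) collection (I0 = CLOSURE({[F' → . F]}), then GOTO on every symbol after a dot until no new states appear). It has 12 states:
  I0: { [F → . a f B], [F → . a f E], [F → .], [F' → . F] }  — shift, reduce
  I1: { [F' → F .] }  — accept
  I2: { [F → a . f B], [F → a . f E] }  — shift
  I3: { [B → . F num], [B → . a], [E → . B E E], [E → .], [F → . a f B], [F → . a f E], [F → .], [F → a f . B], [F → a f . E] }  — shift, 2 reduces
  I4: { [B → . F num], [B → . a], [E → . B E E], [E → .], [E → B . E E], [F → . a f B], [F → . a f E], [F → .], [F → a f B .] }  — shift, 3 reduces
  I5: { [F → a f E .] }  — reduce
  I6: { [B → F . num] }  — shift
  I7: { [B → a .], [F → a . f B], [F → a . f E] }  — shift, reduce
  I8: { [B → F num .] }  — reduce
  I9: { [B → . F num], [B → . a], [E → . B E E], [E → .], [E → B . E E], [F → . a f B], [F → . a f E], [F → .] }  — shift, 2 reduces
  I10: { [B → . F num], [B → . a], [E → . B E E], [E → .], [E → B E . E], [F → . a f B], [F → . a f E], [F → .] }  — shift, 2 reduces
  I11: { [E → B E E .] }  — reduce

I3 contains complete items [E → .], [F → .] — reduce-reduce conflict.
I4 contains complete items [E → .], [F → .], [F → a f B .] — reduce-reduce conflict.
I9 contains complete items [E → .], [F → .] — reduce-reduce conflict.
I10 contains complete items [E → .], [F → .] — reduce-reduce conflict.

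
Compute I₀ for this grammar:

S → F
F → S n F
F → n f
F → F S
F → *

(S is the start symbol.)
First, augment the grammar with S' → S
I₀ = CLOSURE({ [S' → . S] }):
  [S' → . S] has the dot before S: add [S → . F]
  [S → . F] has the dot before F: add [F → . S n F], [F → . n f], [F → . F S], [F → . *]
No further items can be added.

I₀ = { [F → . *], [F → . F S], [F → . S n F], [F → . n f], [S → . F], [S' → . S] }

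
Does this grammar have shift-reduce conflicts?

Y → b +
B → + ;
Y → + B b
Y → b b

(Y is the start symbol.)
Augment with Y' → Y and build the canonical LR(0) collection (I0 = CLOSURE({[Y' → . Y]}), then GOTO on every symbol after a dot until no new states appear). It has 10 states:
  I0: { [Y → . + B b], [Y → . b +], [Y → . b b], [Y' → . Y] }  — shift
  I1: { [B → . + ;], [Y → + . B b] }  — shift
  I2: { [Y' → Y .] }  — accept
  I3: { [Y → b . +], [Y → b . b] }  — shift
  I4: { [Y → b + .] }  — reduce
  I5: { [Y → b b .] }  — reduce
  I6: { [B → + . ;] }  — shift
  I7: { [Y → + B . b] }  — shift
  I8: { [Y → + B b .] }  — reduce
  I9: { [B → + ; .] }  — reduce

No state contains both a complete item and a shift item.

Answer: No shift-reduce conflicts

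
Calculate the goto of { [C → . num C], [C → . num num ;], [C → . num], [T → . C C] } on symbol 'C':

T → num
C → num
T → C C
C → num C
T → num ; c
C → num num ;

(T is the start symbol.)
GOTO(I, 'C') = CLOSURE({ [A → αX.β] : [A → α.Xβ] ∈ I, X = 'C' })

Items with dot before 'C', with the dot advanced:
  [T → . C C] → [T → C . C]
Closure of the advanced items:
  [T → C . C] has the dot before C: add [C → . num], [C → . num C], [C → . num num ;]

GOTO = { [C → . num C], [C → . num num ;], [C → . num], [T → C . C] }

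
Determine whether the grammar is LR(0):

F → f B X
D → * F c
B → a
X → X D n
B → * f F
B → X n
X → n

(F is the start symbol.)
Augment with F' → F and build the canonical LR(0) collection (I0 = CLOSURE({[F' → . F]}), then GOTO on every symbol after a dot until no new states appear). It has 17 states:
  I0: { [F → . f B X], [F' → . F] }  — shift
  I1: { [F' → F .] }  — accept
  I2: { [B → . * f F], [B → . X n], [B → . a], [F → f . B X], [X → . X D n], [X → . n] }  — shift
  I3: { [B → * . f F] }  — shift
  I4: { [F → f B . X], [X → . X D n], [X → . n] }  — shift
  I5: { [B → X . n], [D → . * F c], [X → X . D n] }  — shift
  I6: { [B → a .] }  — reduce
  I7: { [X → n .] }  — reduce
  I8: { [D → * . F c], [F → . f B X] }  — shift
  I9: { [X → X D . n] }  — shift
  I10: { [B → X n .] }  — reduce
  I11: { [X → X D n .] }  — reduce
  I12: { [D → * F . c] }  — shift
  I13: { [D → * F c .] }  — reduce
  I14: { [D → . * F c], [F → f B X .], [X → X . D n] }  — shift, reduce
  I15: { [B → * f . F], [F → . f B X] }  — shift
  I16: { [B → * f F .] }  — reduce

Conflict in state I14:
  Shift-reduce conflict between [F → f B X .] and [D → . * F c]
So the grammar is NOT LR(0).

Answer: No. Shift-reduce conflict between [F → f B X .] and [D → . * F c]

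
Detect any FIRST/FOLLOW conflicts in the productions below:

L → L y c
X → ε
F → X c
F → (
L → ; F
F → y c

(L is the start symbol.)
No FIRST/FOLLOW conflicts.

A FIRST/FOLLOW conflict occurs when a non-terminal N has a nullable alternative N → β (β ⇒* ε) and another alternative N → α with FIRST(α) ∩ FOLLOW(N) ≠ ∅: on such a lookahead the parser cannot decide between expanding α and letting N vanish via β.

Nullable non-terminals: X.
X has a nullable alternative but only one production, so nothing to check.

F, L have no nullable alternative, so no FIRST/FOLLOW check is needed there.

No FIRST/FOLLOW conflicts found.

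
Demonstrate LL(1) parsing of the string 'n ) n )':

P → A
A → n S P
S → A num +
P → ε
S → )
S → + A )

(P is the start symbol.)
Stack is shown with the top on the left.

Stack    Input      Action
--------------------------
P $      n ) n ) $  output P → A
A $      n ) n ) $  output A → n S P
n S P $  n ) n ) $  match 'n'
S P $    ) n ) $    output S → )
) P $    ) n ) $    match ')'
P $      n ) $      output P → A
A $      n ) $      output A → n S P
n S P $  n ) $      match 'n'
S P $    ) $        output S → )
) P $    ) $        match ')'
P $      $          output P → ε
$        $          accept

The string is accepted.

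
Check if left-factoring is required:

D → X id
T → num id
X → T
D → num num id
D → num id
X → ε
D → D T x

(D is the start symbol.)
Left-factoring is needed when two productions for the same non-terminal
share a common prefix on the right-hand side.

Productions for D:
  D → X id
  D → num num id
  D → num id
  D → D T x
Productions for X:
  X → T
  X → ε

Found common prefix 'num' in productions for D

Answer: Yes, D has productions with common prefix 'num'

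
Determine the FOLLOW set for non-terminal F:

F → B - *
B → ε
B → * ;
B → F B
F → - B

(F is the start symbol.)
F is the start symbol, so $ ∈ FOLLOW(F).
In B → F B: F is followed by B, add FIRST(B) \ {ε} = { '*', '-' }
  B is nullable, so also add FOLLOW(B)

The FOLLOW sets referred to above (computed the same way, to a fixed point):
  FOLLOW(B) = { $, '*', '-' }

Taking the union: FOLLOW(F) = { $, '*', '-' }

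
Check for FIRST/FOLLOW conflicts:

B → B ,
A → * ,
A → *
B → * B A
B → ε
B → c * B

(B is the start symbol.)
A FIRST/FOLLOW conflict occurs when a non-terminal N has a nullable alternative N → β (β ⇒* ε) and another alternative N → α with FIRST(α) ∩ FOLLOW(N) ≠ ∅: on such a lookahead the parser cannot decide between expanding α and letting N vanish via β.

Nullable non-terminals: B.
FIRST sets used below: FIRST(B) = { '*', ',', 'c', ε }

B: nullable alternative(s) B → ε; FOLLOW(B) = { $, '*', ',' }
  B → B ,: FIRST \ {ε} = { '*', ',', 'c' } — overlaps FOLLOW(B) on { '*', ',' }: CONFLICT
  B → * B A: FIRST \ {ε} = { '*' } — overlaps FOLLOW(B) on { '*' }: CONFLICT
  B → ε: FIRST \ {ε} = { } — this is the only nullable alternative, skip
  B → c * B: FIRST \ {ε} = { 'c' } — disjoint from FOLLOW(B)

A has no nullable alternative, so no FIRST/FOLLOW check is needed there.

So the grammar has 2 FIRST/FOLLOW conflicts (marked CONFLICT above).

Answer: Yes. B → B ',' with FOLLOW(B) on { '*', ',' }; B → '*' B A with FOLLOW(B) on { '*' }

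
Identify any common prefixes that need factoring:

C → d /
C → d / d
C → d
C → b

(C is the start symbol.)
Left-factoring is needed when two productions for the same non-terminal
share a common prefix on the right-hand side.

Productions for C:
  C → d /
  C → d / d
  C → d
  C → b

Found common prefix 'd' in productions for C

Answer: Yes, C has productions with common prefix 'd'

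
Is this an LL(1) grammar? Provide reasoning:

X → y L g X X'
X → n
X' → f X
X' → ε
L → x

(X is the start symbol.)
Relevant sets:
  FOLLOW(X') = { $, 'f' }

For X:
  PREDICT(X → y L g X X') = { 'y' }
  PREDICT(X → n) = { 'n' }
For X':
  PREDICT(X' → f X) = { 'f' }
  PREDICT(X' → ε) = { $, 'f' }
L has a single production, so nothing to check there.

Conflict found: Predict set conflict for X': { 'f' }
The grammar is NOT LL(1).

Answer: No. Predict set conflict for X': { 'f' }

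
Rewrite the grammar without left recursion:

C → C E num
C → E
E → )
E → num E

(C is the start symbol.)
C is directly left-recursive. The standard transformation for
  A → A α₁ | ... | A α_m | β₁ | ... | β_n
is
  A  → β₁ A' | ... | β_n A'
  A' → α₁ A' | ... | α_m A' | ε

C → E becomes C → E C'
C → C E num becomes C' → E num C'
Add C' → ε

Productions for other non-terminals are unchanged:
  E → )
  E → num E

Resulting grammar:
C → E C'
C' → E num C'
C' → ε
E → )
E → num E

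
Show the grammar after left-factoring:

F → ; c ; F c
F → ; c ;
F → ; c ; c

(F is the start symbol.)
F → ; c ; F'
F' → F c
F' → ε
F' → c

Left-factoring transforms A → αβ₁ | αβ₂ into A → αA' and A' → β₁ | β₂
(α is the longest common prefix among the alternatives). Repeat until
no nonterminal has two alternatives with a common prefix.

Round 1: F has alternatives sharing prefix '; c ;'. Introduce F': F → ; c ; F'
  Add: F' → F c
  Add: F' → ε
  Add: F' → c

No remaining common prefixes — done.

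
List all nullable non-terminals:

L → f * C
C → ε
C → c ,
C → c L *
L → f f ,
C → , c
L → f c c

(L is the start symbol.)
{ 'C' }

A non-terminal is nullable if it can derive ε (the empty string): either it has an ε-production, or it has a production whose right-hand side consists entirely of nullable non-terminals.

ε-productions: C → ε
So C is immediately nullable.
No further non-terminal can be added: every production for the remaining non-terminals contains a terminal or a non-nullable non-terminal.
Nullable = { 'C' }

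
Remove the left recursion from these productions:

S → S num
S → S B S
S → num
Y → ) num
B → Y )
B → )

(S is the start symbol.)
S → num S'
S' → num S'
S' → B S S'
S' → ε
Y → ) num
B → Y )
B → )

S is directly left-recursive. The standard transformation for
  A → A α₁ | ... | A α_m | β₁ | ... | β_n
is
  A  → β₁ A' | ... | β_n A'
  A' → α₁ A' | ... | α_m A' | ε

S → num becomes S → num S'
S → S num becomes S' → num S'
S → S B S becomes S' → B S S'
Add S' → ε

Productions for other non-terminals are unchanged:
  Y → ) num
  B → Y )
  B → )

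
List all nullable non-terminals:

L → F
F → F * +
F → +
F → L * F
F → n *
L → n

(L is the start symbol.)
There are no ε-productions, so no non-terminal can derive ε.
No non-terminals are nullable.

Answer: None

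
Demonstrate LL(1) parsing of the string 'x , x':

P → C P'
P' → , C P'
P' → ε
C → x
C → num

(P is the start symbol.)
LL(1) parsing maintains a stack (initially the start symbol over $) and the input. At each step: if the stack top is a terminal, match it against the current input token; if it is a non-terminal N, replace it with the RHS of M[N, lookahead] (the unique production whose predict set contains the lookahead).

Stack is shown with the top on the left.

Stack     Input    Action
-------------------------
P $       x , x $  output P → C P'
C P' $    x , x $  output C → x
x P' $    x , x $  match 'x'
P' $      , x $    output P' → , C P'
, C P' $  , x $    match ','
C P' $    x $      output C → x
x P' $    x $      match 'x'
P' $      $        output P' → ε
$         $        accept

The string is accepted.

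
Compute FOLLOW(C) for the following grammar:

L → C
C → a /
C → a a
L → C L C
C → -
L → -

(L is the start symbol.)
{ $, '-', 'a' }

In L → C: C is at the end, add FOLLOW(L)
In L → C L C: C is followed by L C, add FIRST(L C) \ {ε} = { '-', 'a' }
In L → C L C: C is at the end, add FOLLOW(L)

The FOLLOW sets referred to above (computed the same way, to a fixed point):
  FOLLOW(L) = { $, '-', 'a' }

Taking the union: FOLLOW(C) = { $, '-', 'a' }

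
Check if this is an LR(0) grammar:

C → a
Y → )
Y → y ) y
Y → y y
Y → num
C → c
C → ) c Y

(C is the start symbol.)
Yes, the grammar is LR(0)

A grammar is LR(0) if no state in the canonical LR(0) collection has:
  - both a shift item (dot before a terminal) and a complete item (shift-reduce conflict), or
  - two or more complete items (reduce-reduce conflict; the accept item [C' → C .] counts as a complete item here).

Augment with C' → C and build the canonical LR(0) collection (I0 = CLOSURE({[C' → . C]}), then GOTO on every symbol after a dot until no new states appear). It has 13 states:
  I0: { [C → . ) c Y], [C → . a], [C → . c], [C' → . C] }  — shift
  I1: { [C → ) . c Y] }  — shift
  I2: { [C' → C .] }  — accept
  I3: { [C → a .] }  — reduce
  I4: { [C → c .] }  — reduce
  I5: { [C → ) c . Y], [Y → . )], [Y → . num], [Y → . y ) y], [Y → . y y] }  — shift
  I6: { [Y → ) .] }  — reduce
  I7: { [C → ) c Y .] }  — reduce
  I8: { [Y → num .] }  — reduce
  I9: { [Y → y . ) y], [Y → y . y] }  — shift
  I10: { [Y → y ) . y] }  — shift
  I11: { [Y → y y .] }  — reduce
  I12: { [Y → y ) y .] }  — reduce

Every state is either a pure shift/goto state or contains exactly one complete item and nothing to shift — no conflicts. The grammar is LR(0).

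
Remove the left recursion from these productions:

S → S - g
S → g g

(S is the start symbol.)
S is directly left-recursive. The standard transformation for
  A → A α₁ | ... | A α_m | β₁ | ... | β_n
is
  A  → β₁ A' | ... | β_n A'
  A' → α₁ A' | ... | α_m A' | ε

S → g g becomes S → g g S'
S → S - g becomes S' → - g S'
Add S' → ε

Resulting grammar:
S → g g S'
S' → - g S'
S' → ε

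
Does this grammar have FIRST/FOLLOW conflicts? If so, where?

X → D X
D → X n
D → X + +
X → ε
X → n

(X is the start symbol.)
Nullable non-terminals: X.
FIRST sets used below: FIRST(D) = { '+', 'n' }

X: nullable alternative(s) X → ε; FOLLOW(X) = { $, '+', 'n' }
  X → D X: FIRST \ {ε} = { '+', 'n' } — overlaps FOLLOW(X) on { '+', 'n' }: CONFLICT
  X → ε: FIRST \ {ε} = { } — this is the only nullable alternative, skip
  X → n: FIRST \ {ε} = { 'n' } — overlaps FOLLOW(X) on { 'n' }: CONFLICT

D has no nullable alternative, so no FIRST/FOLLOW check is needed there.

So the grammar has 2 FIRST/FOLLOW conflicts (marked CONFLICT above).

Answer: Yes. X → D X with FOLLOW(X) on { '+', 'n' }; X → n with FOLLOW(X) on { 'n' }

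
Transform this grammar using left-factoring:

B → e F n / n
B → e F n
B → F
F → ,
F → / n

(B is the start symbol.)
Left-factoring transforms A → αβ₁ | αβ₂ into A → αA' and A' → β₁ | β₂
(α is the longest common prefix among the alternatives). Repeat until
no nonterminal has two alternatives with a common prefix.

Round 1: B has alternatives sharing prefix 'e F n'. Introduce B': B → e F n B'
  Add: B' → / n
  Add: B' → ε

No remaining common prefixes — done.

Resulting grammar:
B → e F n B'
B' → / n
B' → ε
B → F
F → ,
F → / n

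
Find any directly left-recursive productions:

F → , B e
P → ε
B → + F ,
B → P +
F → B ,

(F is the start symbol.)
No direct left recursion

F → , B e: starts with ','
P → ε: starts with ε
B → + F ,: starts with '+'
B → P +: starts with P
F → B ,: starts with B

No direct left recursion found.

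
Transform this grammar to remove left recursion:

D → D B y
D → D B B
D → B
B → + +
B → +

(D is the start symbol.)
D → B D'
D' → B y D'
D' → B B D'
D' → ε
B → + +
B → +

D is directly left-recursive. The standard transformation for
  A → A α₁ | ... | A α_m | β₁ | ... | β_n
is
  A  → β₁ A' | ... | β_n A'
  A' → α₁ A' | ... | α_m A' | ε

D → B becomes D → B D'
D → D B y becomes D' → B y D'
D → D B B becomes D' → B B D'
Add D' → ε

Productions for other non-terminals are unchanged:
  B → + +
  B → +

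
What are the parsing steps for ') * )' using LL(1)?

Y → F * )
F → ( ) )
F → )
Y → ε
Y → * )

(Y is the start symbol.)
LL(1) parsing maintains a stack (initially the start symbol over $) and the input. At each step: if the stack top is a terminal, match it against the current input token; if it is a non-terminal N, replace it with the RHS of M[N, lookahead] (the unique production whose predict set contains the lookahead).

Stack is shown with the top on the left.

Stack    Input    Action
------------------------
Y $      ) * ) $  output Y → F * )
F * ) $  ) * ) $  output F → )
) * ) $  ) * ) $  match ')'
* ) $    * ) $    match '*'
) $      ) $      match ')'
$        $        accept

The string is accepted.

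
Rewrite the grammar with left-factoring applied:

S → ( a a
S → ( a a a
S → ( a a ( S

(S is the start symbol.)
S → ( a a S'
S' → ε
S' → a
S' → ( S

Left-factoring transforms A → αβ₁ | αβ₂ into A → αA' and A' → β₁ | β₂
(α is the longest common prefix among the alternatives). Repeat until
no nonterminal has two alternatives with a common prefix.

Round 1: S has alternatives sharing prefix '( a a'. Introduce S': S → ( a a S'
  Add: S' → ε
  Add: S' → a
  Add: S' → ( S

No remaining common prefixes — done.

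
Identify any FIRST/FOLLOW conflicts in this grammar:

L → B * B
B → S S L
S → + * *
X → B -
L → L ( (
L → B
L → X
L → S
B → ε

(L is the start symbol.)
A FIRST/FOLLOW conflict occurs when a non-terminal N has a nullable alternative N → β (β ⇒* ε) and another alternative N → α with FIRST(α) ∩ FOLLOW(N) ≠ ∅: on such a lookahead the parser cannot decide between expanding α and letting N vanish via β.

Nullable non-terminals: B, L.
FIRST sets used below: FIRST(S) = { '+' }, FIRST(B) = { '+', ε }, FIRST(L) = { '(', '*', '+', '-', ε }, FIRST(X) = { '+', '-' }

B: nullable alternative(s) B → ε; FOLLOW(B) = { $, '(', '*', '-' }
  B → S S L: FIRST \ {ε} = { '+' } — disjoint from FOLLOW(B)
  B → ε: FIRST \ {ε} = { } — this is the only nullable alternative, skip

L: nullable alternative(s) L → B; FOLLOW(L) = { $, '(', '*', '-' }
  L → B * B: FIRST \ {ε} = { '*', '+' } — overlaps FOLLOW(L) on { '*' }: CONFLICT
  L → L ( (: FIRST \ {ε} = { '(', '*', '+', '-' } — overlaps FOLLOW(L) on { '(', '*', '-' }: CONFLICT
  L → B: FIRST \ {ε} = { '+' } — this is the only nullable alternative, skip
  L → X: FIRST \ {ε} = { '+', '-' } — overlaps FOLLOW(L) on { '-' }: CONFLICT
  L → S: FIRST \ {ε} = { '+' } — disjoint from FOLLOW(L)

S, X have no nullable alternative, so no FIRST/FOLLOW check is needed there.

So the grammar has 3 FIRST/FOLLOW conflicts (marked CONFLICT above).

Answer: Yes. L → B '*' B with FOLLOW(L) on { '*' }; L → L '(' '(' with FOLLOW(L) on { '(', '*', '-' }; L → X with FOLLOW(L) on { '-' }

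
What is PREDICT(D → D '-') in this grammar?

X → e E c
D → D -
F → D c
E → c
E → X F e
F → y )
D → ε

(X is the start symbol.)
{ '-' }

PREDICT(D → D '-') = (FIRST(RHS) \ {ε}) ∪ (FOLLOW(D) if ε ∈ FIRST(RHS), i.e. RHS ⇒* ε)
FIRST(D) = { '-', ε }
FIRST(D '-') = { '-' }
ε ∉ FIRST(D '-'), so FOLLOW(D) is not added.
PREDICT(D → D '-') = { '-' }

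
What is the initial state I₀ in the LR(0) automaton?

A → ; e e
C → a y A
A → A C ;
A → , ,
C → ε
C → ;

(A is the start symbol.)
{ [A → . , ,], [A → . ; e e], [A → . A C ;], [A' → . A] }

First, augment the grammar with A' → A
I₀ = CLOSURE({ [A' → . A] }):
  [A' → . A] has the dot before A: add [A → . ; e e], [A → . A C ;], [A → . , ,]
No further items can be added.

I₀ = { [A → . , ,], [A → . ; e e], [A → . A C ;], [A' → . A] }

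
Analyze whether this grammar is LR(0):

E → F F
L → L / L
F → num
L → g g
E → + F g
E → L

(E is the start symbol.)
No. Shift-reduce conflict between [E → L .] and [L → L . / L]

A grammar is LR(0) if no state in the canonical LR(0) collection has:
  - both a shift item (dot before a terminal) and a complete item (shift-reduce conflict), or
  - two or more complete items (reduce-reduce conflict; the accept item [E' → E .] counts as a complete item here).

Augment with E' → E and build the canonical LR(0) collection (I0 = CLOSURE({[E' → . E]}), then GOTO on every symbol after a dot until no new states appear). It has 13 states:
  I0: { [E → . + F g], [E → . F F], [E → . L], [E' → . E], [F → . num], [L → . L / L], [L → . g g] }  — shift
  I1: { [E → + . F g], [F → . num] }  — shift
  I2: { [E' → E .] }  — accept
  I3: { [E → F . F], [F → . num] }  — shift
  I4: { [E → L .], [L → L . / L] }  — shift, reduce
  I5: { [L → g . g] }  — shift
  I6: { [F → num .] }  — reduce
  I7: { [L → g g .] }  — reduce
  I8: { [L → . L / L], [L → . g g], [L → L / . L] }  — shift
  I9: { [L → L . / L], [L → L / L .] }  — shift, reduce
  I10: { [E → F F .] }  — reduce
  I11: { [E → + F . g] }  — shift
  I12: { [E → + F g .] }  — reduce

Conflict in state I4:
  Shift-reduce conflict between [E → L .] and [L → L . / L]
So the grammar is NOT LR(0).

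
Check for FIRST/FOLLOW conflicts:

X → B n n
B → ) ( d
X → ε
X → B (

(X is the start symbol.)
A FIRST/FOLLOW conflict occurs when a non-terminal N has a nullable alternative N → β (β ⇒* ε) and another alternative N → α with FIRST(α) ∩ FOLLOW(N) ≠ ∅: on such a lookahead the parser cannot decide between expanding α and letting N vanish via β.

Nullable non-terminals: X.
FIRST sets used below: FIRST(B) = { ')' }

X: nullable alternative(s) X → ε; FOLLOW(X) = { $ }
  X → B n n: FIRST \ {ε} = { ')' } — disjoint from FOLLOW(X)
  X → ε: FIRST \ {ε} = { } — this is the only nullable alternative, skip
  X → B (: FIRST \ {ε} = { ')' } — disjoint from FOLLOW(X)

B has no nullable alternative, so no FIRST/FOLLOW check is needed there.

No FIRST/FOLLOW conflicts found.

Answer: No FIRST/FOLLOW conflicts.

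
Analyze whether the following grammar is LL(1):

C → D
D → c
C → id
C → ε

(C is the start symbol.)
Yes, the grammar is LL(1).

A grammar is LL(1) if for each non-terminal N with multiple productions, the predict sets of those productions are pairwise disjoint, where PREDICT(N → α) = (FIRST(α) \ {ε}) ∪ (FOLLOW(N) if α ⇒* ε).

Relevant sets:
  FIRST(D) = { 'c' }
  FOLLOW(C) = { $ }

For C:
  PREDICT(C → D) = { 'c' }
  PREDICT(C → id) = { 'id' }
  PREDICT(C → ε) = { $ }
D has a single production, so nothing to check there.

All predict sets are disjoint. The grammar IS LL(1).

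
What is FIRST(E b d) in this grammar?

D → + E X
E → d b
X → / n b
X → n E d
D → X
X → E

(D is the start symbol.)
{ 'd' }

FIRST sets of the non-terminals involved (from the grammar, by fixed-point iteration):
  FIRST(E) = { 'd' }

To compute FIRST(E b d), process the symbols left to right:
Symbol E is a non-terminal. Add FIRST(E) \ {ε} = { 'd' }
E is not nullable (ε ∉ FIRST(E)), so stop here.
FIRST(E b d) = { 'd' }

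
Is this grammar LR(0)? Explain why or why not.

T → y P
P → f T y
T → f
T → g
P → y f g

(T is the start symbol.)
A grammar is LR(0) if no state in the canonical LR(0) collection has:
  - both a shift item (dot before a terminal) and a complete item (shift-reduce conflict), or
  - two or more complete items (reduce-reduce conflict; the accept item [T' → T .] counts as a complete item here).

Augment with T' → T and build the canonical LR(0) collection (I0 = CLOSURE({[T' → . T]}), then GOTO on every symbol after a dot until no new states appear). It has 12 states:
  I0: { [T → . f], [T → . g], [T → . y P], [T' → . T] }  — shift
  I1: { [T' → T .] }  — accept
  I2: { [T → f .] }  — reduce
  I3: { [T → g .] }  — reduce
  I4: { [P → . f T y], [P → . y f g], [T → y . P] }  — shift
  I5: { [T → y P .] }  — reduce
  I6: { [P → f . T y], [T → . f], [T → . g], [T → . y P] }  — shift
  I7: { [P → y . f g] }  — shift
  I8: { [P → y f . g] }  — shift
  I9: { [P → y f g .] }  — reduce
  I10: { [P → f T . y] }  — shift
  I11: { [P → f T y .] }  — reduce

Every state is either a pure shift/goto state or contains exactly one complete item and nothing to shift — no conflicts. The grammar is LR(0).

Answer: Yes, the grammar is LR(0)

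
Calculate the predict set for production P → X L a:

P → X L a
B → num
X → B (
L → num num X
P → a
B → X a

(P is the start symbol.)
PREDICT(P → X L a) = (FIRST(RHS) \ {ε}) ∪ (FOLLOW(P) if ε ∈ FIRST(RHS), i.e. RHS ⇒* ε)
FIRST(X) = { 'num' }
FIRST(X L a) = { 'num' }
ε ∉ FIRST(X L a), so FOLLOW(P) is not added.
PREDICT(P → X L a) = { 'num' }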